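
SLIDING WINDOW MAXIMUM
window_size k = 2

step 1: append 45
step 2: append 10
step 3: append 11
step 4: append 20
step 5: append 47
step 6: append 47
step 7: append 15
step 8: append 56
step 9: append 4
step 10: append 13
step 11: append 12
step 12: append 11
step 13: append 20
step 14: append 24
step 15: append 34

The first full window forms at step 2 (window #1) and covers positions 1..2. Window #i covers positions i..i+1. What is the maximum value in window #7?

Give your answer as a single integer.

step 1: append 45 -> window=[45] (not full yet)
step 2: append 10 -> window=[45, 10] -> max=45
step 3: append 11 -> window=[10, 11] -> max=11
step 4: append 20 -> window=[11, 20] -> max=20
step 5: append 47 -> window=[20, 47] -> max=47
step 6: append 47 -> window=[47, 47] -> max=47
step 7: append 15 -> window=[47, 15] -> max=47
step 8: append 56 -> window=[15, 56] -> max=56
Window #7 max = 56

Answer: 56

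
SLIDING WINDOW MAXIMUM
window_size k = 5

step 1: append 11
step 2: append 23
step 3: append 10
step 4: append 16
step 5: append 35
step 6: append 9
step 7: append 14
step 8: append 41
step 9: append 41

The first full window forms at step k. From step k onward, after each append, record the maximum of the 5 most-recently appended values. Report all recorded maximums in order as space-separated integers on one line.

Answer: 35 35 35 41 41

Derivation:
step 1: append 11 -> window=[11] (not full yet)
step 2: append 23 -> window=[11, 23] (not full yet)
step 3: append 10 -> window=[11, 23, 10] (not full yet)
step 4: append 16 -> window=[11, 23, 10, 16] (not full yet)
step 5: append 35 -> window=[11, 23, 10, 16, 35] -> max=35
step 6: append 9 -> window=[23, 10, 16, 35, 9] -> max=35
step 7: append 14 -> window=[10, 16, 35, 9, 14] -> max=35
step 8: append 41 -> window=[16, 35, 9, 14, 41] -> max=41
step 9: append 41 -> window=[35, 9, 14, 41, 41] -> max=41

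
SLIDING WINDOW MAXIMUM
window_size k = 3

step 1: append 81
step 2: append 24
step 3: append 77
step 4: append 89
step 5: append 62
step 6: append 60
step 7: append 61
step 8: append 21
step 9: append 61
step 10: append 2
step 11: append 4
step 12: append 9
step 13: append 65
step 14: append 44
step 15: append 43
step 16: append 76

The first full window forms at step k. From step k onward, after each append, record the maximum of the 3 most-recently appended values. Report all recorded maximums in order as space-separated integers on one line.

Answer: 81 89 89 89 62 61 61 61 61 9 65 65 65 76

Derivation:
step 1: append 81 -> window=[81] (not full yet)
step 2: append 24 -> window=[81, 24] (not full yet)
step 3: append 77 -> window=[81, 24, 77] -> max=81
step 4: append 89 -> window=[24, 77, 89] -> max=89
step 5: append 62 -> window=[77, 89, 62] -> max=89
step 6: append 60 -> window=[89, 62, 60] -> max=89
step 7: append 61 -> window=[62, 60, 61] -> max=62
step 8: append 21 -> window=[60, 61, 21] -> max=61
step 9: append 61 -> window=[61, 21, 61] -> max=61
step 10: append 2 -> window=[21, 61, 2] -> max=61
step 11: append 4 -> window=[61, 2, 4] -> max=61
step 12: append 9 -> window=[2, 4, 9] -> max=9
step 13: append 65 -> window=[4, 9, 65] -> max=65
step 14: append 44 -> window=[9, 65, 44] -> max=65
step 15: append 43 -> window=[65, 44, 43] -> max=65
step 16: append 76 -> window=[44, 43, 76] -> max=76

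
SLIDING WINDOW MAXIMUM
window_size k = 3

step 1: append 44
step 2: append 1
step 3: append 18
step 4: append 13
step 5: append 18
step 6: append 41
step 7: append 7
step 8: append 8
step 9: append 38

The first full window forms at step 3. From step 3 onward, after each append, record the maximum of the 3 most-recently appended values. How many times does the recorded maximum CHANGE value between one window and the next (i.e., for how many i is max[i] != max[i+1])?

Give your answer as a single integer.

Answer: 3

Derivation:
step 1: append 44 -> window=[44] (not full yet)
step 2: append 1 -> window=[44, 1] (not full yet)
step 3: append 18 -> window=[44, 1, 18] -> max=44
step 4: append 13 -> window=[1, 18, 13] -> max=18
step 5: append 18 -> window=[18, 13, 18] -> max=18
step 6: append 41 -> window=[13, 18, 41] -> max=41
step 7: append 7 -> window=[18, 41, 7] -> max=41
step 8: append 8 -> window=[41, 7, 8] -> max=41
step 9: append 38 -> window=[7, 8, 38] -> max=38
Recorded maximums: 44 18 18 41 41 41 38
Changes between consecutive maximums: 3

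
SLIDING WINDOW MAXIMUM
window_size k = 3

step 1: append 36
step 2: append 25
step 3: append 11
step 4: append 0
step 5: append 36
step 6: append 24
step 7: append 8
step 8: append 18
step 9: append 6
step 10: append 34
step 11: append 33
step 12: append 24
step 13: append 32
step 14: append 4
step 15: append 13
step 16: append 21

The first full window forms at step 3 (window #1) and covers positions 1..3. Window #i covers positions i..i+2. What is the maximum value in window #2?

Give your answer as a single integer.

step 1: append 36 -> window=[36] (not full yet)
step 2: append 25 -> window=[36, 25] (not full yet)
step 3: append 11 -> window=[36, 25, 11] -> max=36
step 4: append 0 -> window=[25, 11, 0] -> max=25
Window #2 max = 25

Answer: 25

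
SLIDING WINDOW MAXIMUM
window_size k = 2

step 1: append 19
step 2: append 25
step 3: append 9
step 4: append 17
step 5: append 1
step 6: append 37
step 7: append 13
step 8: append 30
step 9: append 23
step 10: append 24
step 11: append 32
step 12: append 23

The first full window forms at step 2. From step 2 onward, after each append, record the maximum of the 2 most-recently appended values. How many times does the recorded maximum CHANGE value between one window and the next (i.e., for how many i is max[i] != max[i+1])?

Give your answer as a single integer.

step 1: append 19 -> window=[19] (not full yet)
step 2: append 25 -> window=[19, 25] -> max=25
step 3: append 9 -> window=[25, 9] -> max=25
step 4: append 17 -> window=[9, 17] -> max=17
step 5: append 1 -> window=[17, 1] -> max=17
step 6: append 37 -> window=[1, 37] -> max=37
step 7: append 13 -> window=[37, 13] -> max=37
step 8: append 30 -> window=[13, 30] -> max=30
step 9: append 23 -> window=[30, 23] -> max=30
step 10: append 24 -> window=[23, 24] -> max=24
step 11: append 32 -> window=[24, 32] -> max=32
step 12: append 23 -> window=[32, 23] -> max=32
Recorded maximums: 25 25 17 17 37 37 30 30 24 32 32
Changes between consecutive maximums: 5

Answer: 5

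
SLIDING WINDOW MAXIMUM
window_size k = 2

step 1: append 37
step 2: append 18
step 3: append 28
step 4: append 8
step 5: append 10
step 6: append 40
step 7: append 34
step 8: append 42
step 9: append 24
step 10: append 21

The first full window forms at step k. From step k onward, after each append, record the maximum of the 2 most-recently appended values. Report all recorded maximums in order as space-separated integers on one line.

step 1: append 37 -> window=[37] (not full yet)
step 2: append 18 -> window=[37, 18] -> max=37
step 3: append 28 -> window=[18, 28] -> max=28
step 4: append 8 -> window=[28, 8] -> max=28
step 5: append 10 -> window=[8, 10] -> max=10
step 6: append 40 -> window=[10, 40] -> max=40
step 7: append 34 -> window=[40, 34] -> max=40
step 8: append 42 -> window=[34, 42] -> max=42
step 9: append 24 -> window=[42, 24] -> max=42
step 10: append 21 -> window=[24, 21] -> max=24

Answer: 37 28 28 10 40 40 42 42 24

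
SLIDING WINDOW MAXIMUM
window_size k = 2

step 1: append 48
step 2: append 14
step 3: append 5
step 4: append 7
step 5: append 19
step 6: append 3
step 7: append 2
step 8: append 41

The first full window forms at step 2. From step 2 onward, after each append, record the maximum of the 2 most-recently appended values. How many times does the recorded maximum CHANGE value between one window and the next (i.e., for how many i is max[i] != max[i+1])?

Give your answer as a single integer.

Answer: 5

Derivation:
step 1: append 48 -> window=[48] (not full yet)
step 2: append 14 -> window=[48, 14] -> max=48
step 3: append 5 -> window=[14, 5] -> max=14
step 4: append 7 -> window=[5, 7] -> max=7
step 5: append 19 -> window=[7, 19] -> max=19
step 6: append 3 -> window=[19, 3] -> max=19
step 7: append 2 -> window=[3, 2] -> max=3
step 8: append 41 -> window=[2, 41] -> max=41
Recorded maximums: 48 14 7 19 19 3 41
Changes between consecutive maximums: 5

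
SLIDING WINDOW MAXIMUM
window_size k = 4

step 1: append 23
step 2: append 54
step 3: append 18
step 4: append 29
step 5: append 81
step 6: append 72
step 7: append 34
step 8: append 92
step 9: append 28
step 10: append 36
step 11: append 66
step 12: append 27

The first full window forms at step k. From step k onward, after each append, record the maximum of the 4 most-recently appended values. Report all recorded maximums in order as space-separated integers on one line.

step 1: append 23 -> window=[23] (not full yet)
step 2: append 54 -> window=[23, 54] (not full yet)
step 3: append 18 -> window=[23, 54, 18] (not full yet)
step 4: append 29 -> window=[23, 54, 18, 29] -> max=54
step 5: append 81 -> window=[54, 18, 29, 81] -> max=81
step 6: append 72 -> window=[18, 29, 81, 72] -> max=81
step 7: append 34 -> window=[29, 81, 72, 34] -> max=81
step 8: append 92 -> window=[81, 72, 34, 92] -> max=92
step 9: append 28 -> window=[72, 34, 92, 28] -> max=92
step 10: append 36 -> window=[34, 92, 28, 36] -> max=92
step 11: append 66 -> window=[92, 28, 36, 66] -> max=92
step 12: append 27 -> window=[28, 36, 66, 27] -> max=66

Answer: 54 81 81 81 92 92 92 92 66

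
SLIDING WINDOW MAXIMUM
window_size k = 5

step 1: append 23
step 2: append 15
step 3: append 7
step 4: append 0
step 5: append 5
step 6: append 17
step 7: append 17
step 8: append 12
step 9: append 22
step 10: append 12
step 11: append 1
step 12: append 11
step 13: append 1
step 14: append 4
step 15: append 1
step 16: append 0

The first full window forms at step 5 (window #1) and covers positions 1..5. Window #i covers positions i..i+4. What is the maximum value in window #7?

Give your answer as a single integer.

Answer: 22

Derivation:
step 1: append 23 -> window=[23] (not full yet)
step 2: append 15 -> window=[23, 15] (not full yet)
step 3: append 7 -> window=[23, 15, 7] (not full yet)
step 4: append 0 -> window=[23, 15, 7, 0] (not full yet)
step 5: append 5 -> window=[23, 15, 7, 0, 5] -> max=23
step 6: append 17 -> window=[15, 7, 0, 5, 17] -> max=17
step 7: append 17 -> window=[7, 0, 5, 17, 17] -> max=17
step 8: append 12 -> window=[0, 5, 17, 17, 12] -> max=17
step 9: append 22 -> window=[5, 17, 17, 12, 22] -> max=22
step 10: append 12 -> window=[17, 17, 12, 22, 12] -> max=22
step 11: append 1 -> window=[17, 12, 22, 12, 1] -> max=22
Window #7 max = 22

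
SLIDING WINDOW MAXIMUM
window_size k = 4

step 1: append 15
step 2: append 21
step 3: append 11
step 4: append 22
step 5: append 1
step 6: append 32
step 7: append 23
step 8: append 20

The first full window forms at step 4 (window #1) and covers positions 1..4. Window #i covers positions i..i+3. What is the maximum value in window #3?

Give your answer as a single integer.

Answer: 32

Derivation:
step 1: append 15 -> window=[15] (not full yet)
step 2: append 21 -> window=[15, 21] (not full yet)
step 3: append 11 -> window=[15, 21, 11] (not full yet)
step 4: append 22 -> window=[15, 21, 11, 22] -> max=22
step 5: append 1 -> window=[21, 11, 22, 1] -> max=22
step 6: append 32 -> window=[11, 22, 1, 32] -> max=32
Window #3 max = 32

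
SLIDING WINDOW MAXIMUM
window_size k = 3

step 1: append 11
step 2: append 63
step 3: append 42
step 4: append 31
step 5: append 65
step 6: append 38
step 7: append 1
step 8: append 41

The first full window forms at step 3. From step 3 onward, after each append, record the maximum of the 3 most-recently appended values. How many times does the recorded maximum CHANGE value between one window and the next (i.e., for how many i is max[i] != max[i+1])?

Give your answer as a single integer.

step 1: append 11 -> window=[11] (not full yet)
step 2: append 63 -> window=[11, 63] (not full yet)
step 3: append 42 -> window=[11, 63, 42] -> max=63
step 4: append 31 -> window=[63, 42, 31] -> max=63
step 5: append 65 -> window=[42, 31, 65] -> max=65
step 6: append 38 -> window=[31, 65, 38] -> max=65
step 7: append 1 -> window=[65, 38, 1] -> max=65
step 8: append 41 -> window=[38, 1, 41] -> max=41
Recorded maximums: 63 63 65 65 65 41
Changes between consecutive maximums: 2

Answer: 2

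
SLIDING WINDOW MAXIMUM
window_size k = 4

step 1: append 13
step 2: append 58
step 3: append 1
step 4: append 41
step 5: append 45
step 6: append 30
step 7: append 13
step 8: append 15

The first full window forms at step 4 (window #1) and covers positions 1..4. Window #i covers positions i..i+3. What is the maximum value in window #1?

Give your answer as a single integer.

Answer: 58

Derivation:
step 1: append 13 -> window=[13] (not full yet)
step 2: append 58 -> window=[13, 58] (not full yet)
step 3: append 1 -> window=[13, 58, 1] (not full yet)
step 4: append 41 -> window=[13, 58, 1, 41] -> max=58
Window #1 max = 58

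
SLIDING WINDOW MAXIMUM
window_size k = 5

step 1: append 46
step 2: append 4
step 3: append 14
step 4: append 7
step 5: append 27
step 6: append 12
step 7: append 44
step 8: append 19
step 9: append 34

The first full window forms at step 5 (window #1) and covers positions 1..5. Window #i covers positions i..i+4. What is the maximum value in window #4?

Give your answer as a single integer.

step 1: append 46 -> window=[46] (not full yet)
step 2: append 4 -> window=[46, 4] (not full yet)
step 3: append 14 -> window=[46, 4, 14] (not full yet)
step 4: append 7 -> window=[46, 4, 14, 7] (not full yet)
step 5: append 27 -> window=[46, 4, 14, 7, 27] -> max=46
step 6: append 12 -> window=[4, 14, 7, 27, 12] -> max=27
step 7: append 44 -> window=[14, 7, 27, 12, 44] -> max=44
step 8: append 19 -> window=[7, 27, 12, 44, 19] -> max=44
Window #4 max = 44

Answer: 44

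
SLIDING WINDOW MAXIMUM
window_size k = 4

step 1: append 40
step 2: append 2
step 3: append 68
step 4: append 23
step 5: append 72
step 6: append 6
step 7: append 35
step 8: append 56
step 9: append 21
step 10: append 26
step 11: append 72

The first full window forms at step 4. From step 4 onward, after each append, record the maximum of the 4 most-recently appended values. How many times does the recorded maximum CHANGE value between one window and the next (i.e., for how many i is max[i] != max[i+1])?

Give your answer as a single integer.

step 1: append 40 -> window=[40] (not full yet)
step 2: append 2 -> window=[40, 2] (not full yet)
step 3: append 68 -> window=[40, 2, 68] (not full yet)
step 4: append 23 -> window=[40, 2, 68, 23] -> max=68
step 5: append 72 -> window=[2, 68, 23, 72] -> max=72
step 6: append 6 -> window=[68, 23, 72, 6] -> max=72
step 7: append 35 -> window=[23, 72, 6, 35] -> max=72
step 8: append 56 -> window=[72, 6, 35, 56] -> max=72
step 9: append 21 -> window=[6, 35, 56, 21] -> max=56
step 10: append 26 -> window=[35, 56, 21, 26] -> max=56
step 11: append 72 -> window=[56, 21, 26, 72] -> max=72
Recorded maximums: 68 72 72 72 72 56 56 72
Changes between consecutive maximums: 3

Answer: 3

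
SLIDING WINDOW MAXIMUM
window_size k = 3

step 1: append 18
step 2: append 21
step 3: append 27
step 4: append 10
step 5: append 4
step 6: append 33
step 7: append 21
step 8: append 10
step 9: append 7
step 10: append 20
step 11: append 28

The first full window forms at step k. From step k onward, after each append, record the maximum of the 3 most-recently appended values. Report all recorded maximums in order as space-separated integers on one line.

Answer: 27 27 27 33 33 33 21 20 28

Derivation:
step 1: append 18 -> window=[18] (not full yet)
step 2: append 21 -> window=[18, 21] (not full yet)
step 3: append 27 -> window=[18, 21, 27] -> max=27
step 4: append 10 -> window=[21, 27, 10] -> max=27
step 5: append 4 -> window=[27, 10, 4] -> max=27
step 6: append 33 -> window=[10, 4, 33] -> max=33
step 7: append 21 -> window=[4, 33, 21] -> max=33
step 8: append 10 -> window=[33, 21, 10] -> max=33
step 9: append 7 -> window=[21, 10, 7] -> max=21
step 10: append 20 -> window=[10, 7, 20] -> max=20
step 11: append 28 -> window=[7, 20, 28] -> max=28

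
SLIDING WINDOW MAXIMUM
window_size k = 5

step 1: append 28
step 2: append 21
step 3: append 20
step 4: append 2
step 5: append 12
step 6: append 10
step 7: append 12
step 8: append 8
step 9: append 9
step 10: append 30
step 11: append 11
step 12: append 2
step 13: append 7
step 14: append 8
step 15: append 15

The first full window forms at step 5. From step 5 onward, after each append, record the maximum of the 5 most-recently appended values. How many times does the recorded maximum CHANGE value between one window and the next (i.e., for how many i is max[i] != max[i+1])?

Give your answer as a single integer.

step 1: append 28 -> window=[28] (not full yet)
step 2: append 21 -> window=[28, 21] (not full yet)
step 3: append 20 -> window=[28, 21, 20] (not full yet)
step 4: append 2 -> window=[28, 21, 20, 2] (not full yet)
step 5: append 12 -> window=[28, 21, 20, 2, 12] -> max=28
step 6: append 10 -> window=[21, 20, 2, 12, 10] -> max=21
step 7: append 12 -> window=[20, 2, 12, 10, 12] -> max=20
step 8: append 8 -> window=[2, 12, 10, 12, 8] -> max=12
step 9: append 9 -> window=[12, 10, 12, 8, 9] -> max=12
step 10: append 30 -> window=[10, 12, 8, 9, 30] -> max=30
step 11: append 11 -> window=[12, 8, 9, 30, 11] -> max=30
step 12: append 2 -> window=[8, 9, 30, 11, 2] -> max=30
step 13: append 7 -> window=[9, 30, 11, 2, 7] -> max=30
step 14: append 8 -> window=[30, 11, 2, 7, 8] -> max=30
step 15: append 15 -> window=[11, 2, 7, 8, 15] -> max=15
Recorded maximums: 28 21 20 12 12 30 30 30 30 30 15
Changes between consecutive maximums: 5

Answer: 5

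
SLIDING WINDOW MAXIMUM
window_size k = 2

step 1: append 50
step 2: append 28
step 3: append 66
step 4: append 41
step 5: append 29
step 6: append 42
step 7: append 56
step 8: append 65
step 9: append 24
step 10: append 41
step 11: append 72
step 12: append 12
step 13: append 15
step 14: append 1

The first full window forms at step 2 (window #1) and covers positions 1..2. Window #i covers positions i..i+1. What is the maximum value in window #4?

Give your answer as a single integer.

step 1: append 50 -> window=[50] (not full yet)
step 2: append 28 -> window=[50, 28] -> max=50
step 3: append 66 -> window=[28, 66] -> max=66
step 4: append 41 -> window=[66, 41] -> max=66
step 5: append 29 -> window=[41, 29] -> max=41
Window #4 max = 41

Answer: 41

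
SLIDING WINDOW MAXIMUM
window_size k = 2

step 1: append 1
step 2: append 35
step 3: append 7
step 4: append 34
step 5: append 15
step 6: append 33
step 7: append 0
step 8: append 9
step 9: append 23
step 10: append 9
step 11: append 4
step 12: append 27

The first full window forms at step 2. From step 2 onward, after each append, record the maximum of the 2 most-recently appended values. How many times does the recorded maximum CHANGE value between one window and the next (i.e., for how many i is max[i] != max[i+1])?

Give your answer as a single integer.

step 1: append 1 -> window=[1] (not full yet)
step 2: append 35 -> window=[1, 35] -> max=35
step 3: append 7 -> window=[35, 7] -> max=35
step 4: append 34 -> window=[7, 34] -> max=34
step 5: append 15 -> window=[34, 15] -> max=34
step 6: append 33 -> window=[15, 33] -> max=33
step 7: append 0 -> window=[33, 0] -> max=33
step 8: append 9 -> window=[0, 9] -> max=9
step 9: append 23 -> window=[9, 23] -> max=23
step 10: append 9 -> window=[23, 9] -> max=23
step 11: append 4 -> window=[9, 4] -> max=9
step 12: append 27 -> window=[4, 27] -> max=27
Recorded maximums: 35 35 34 34 33 33 9 23 23 9 27
Changes between consecutive maximums: 6

Answer: 6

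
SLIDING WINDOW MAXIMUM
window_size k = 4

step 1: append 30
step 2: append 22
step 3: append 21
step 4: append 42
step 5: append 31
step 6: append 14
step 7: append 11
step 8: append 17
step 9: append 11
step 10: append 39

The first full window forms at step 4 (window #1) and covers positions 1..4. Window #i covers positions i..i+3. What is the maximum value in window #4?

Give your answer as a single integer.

Answer: 42

Derivation:
step 1: append 30 -> window=[30] (not full yet)
step 2: append 22 -> window=[30, 22] (not full yet)
step 3: append 21 -> window=[30, 22, 21] (not full yet)
step 4: append 42 -> window=[30, 22, 21, 42] -> max=42
step 5: append 31 -> window=[22, 21, 42, 31] -> max=42
step 6: append 14 -> window=[21, 42, 31, 14] -> max=42
step 7: append 11 -> window=[42, 31, 14, 11] -> max=42
Window #4 max = 42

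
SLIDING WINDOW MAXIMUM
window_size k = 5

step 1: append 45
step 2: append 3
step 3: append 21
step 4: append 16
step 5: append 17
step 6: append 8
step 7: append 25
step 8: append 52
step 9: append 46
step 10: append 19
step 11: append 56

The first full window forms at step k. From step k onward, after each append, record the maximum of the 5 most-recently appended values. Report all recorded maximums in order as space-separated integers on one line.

step 1: append 45 -> window=[45] (not full yet)
step 2: append 3 -> window=[45, 3] (not full yet)
step 3: append 21 -> window=[45, 3, 21] (not full yet)
step 4: append 16 -> window=[45, 3, 21, 16] (not full yet)
step 5: append 17 -> window=[45, 3, 21, 16, 17] -> max=45
step 6: append 8 -> window=[3, 21, 16, 17, 8] -> max=21
step 7: append 25 -> window=[21, 16, 17, 8, 25] -> max=25
step 8: append 52 -> window=[16, 17, 8, 25, 52] -> max=52
step 9: append 46 -> window=[17, 8, 25, 52, 46] -> max=52
step 10: append 19 -> window=[8, 25, 52, 46, 19] -> max=52
step 11: append 56 -> window=[25, 52, 46, 19, 56] -> max=56

Answer: 45 21 25 52 52 52 56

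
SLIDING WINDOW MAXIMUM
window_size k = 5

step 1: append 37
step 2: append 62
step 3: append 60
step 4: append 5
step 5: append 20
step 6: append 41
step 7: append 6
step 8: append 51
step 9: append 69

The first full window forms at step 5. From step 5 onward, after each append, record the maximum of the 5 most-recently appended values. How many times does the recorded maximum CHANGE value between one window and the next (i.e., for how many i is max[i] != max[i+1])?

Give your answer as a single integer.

Answer: 3

Derivation:
step 1: append 37 -> window=[37] (not full yet)
step 2: append 62 -> window=[37, 62] (not full yet)
step 3: append 60 -> window=[37, 62, 60] (not full yet)
step 4: append 5 -> window=[37, 62, 60, 5] (not full yet)
step 5: append 20 -> window=[37, 62, 60, 5, 20] -> max=62
step 6: append 41 -> window=[62, 60, 5, 20, 41] -> max=62
step 7: append 6 -> window=[60, 5, 20, 41, 6] -> max=60
step 8: append 51 -> window=[5, 20, 41, 6, 51] -> max=51
step 9: append 69 -> window=[20, 41, 6, 51, 69] -> max=69
Recorded maximums: 62 62 60 51 69
Changes between consecutive maximums: 3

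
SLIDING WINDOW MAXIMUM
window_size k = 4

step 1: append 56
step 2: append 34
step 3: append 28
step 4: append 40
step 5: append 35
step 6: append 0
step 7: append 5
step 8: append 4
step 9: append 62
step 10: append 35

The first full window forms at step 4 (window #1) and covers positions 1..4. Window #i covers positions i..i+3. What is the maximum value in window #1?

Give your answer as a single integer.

Answer: 56

Derivation:
step 1: append 56 -> window=[56] (not full yet)
step 2: append 34 -> window=[56, 34] (not full yet)
step 3: append 28 -> window=[56, 34, 28] (not full yet)
step 4: append 40 -> window=[56, 34, 28, 40] -> max=56
Window #1 max = 56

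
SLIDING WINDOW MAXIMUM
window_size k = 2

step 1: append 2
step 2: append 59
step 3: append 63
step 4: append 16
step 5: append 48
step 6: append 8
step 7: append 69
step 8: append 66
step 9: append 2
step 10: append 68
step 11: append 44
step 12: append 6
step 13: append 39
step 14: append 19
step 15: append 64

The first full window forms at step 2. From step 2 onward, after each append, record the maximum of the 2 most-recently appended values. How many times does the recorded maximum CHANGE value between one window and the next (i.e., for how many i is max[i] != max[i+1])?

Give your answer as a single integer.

Answer: 8

Derivation:
step 1: append 2 -> window=[2] (not full yet)
step 2: append 59 -> window=[2, 59] -> max=59
step 3: append 63 -> window=[59, 63] -> max=63
step 4: append 16 -> window=[63, 16] -> max=63
step 5: append 48 -> window=[16, 48] -> max=48
step 6: append 8 -> window=[48, 8] -> max=48
step 7: append 69 -> window=[8, 69] -> max=69
step 8: append 66 -> window=[69, 66] -> max=69
step 9: append 2 -> window=[66, 2] -> max=66
step 10: append 68 -> window=[2, 68] -> max=68
step 11: append 44 -> window=[68, 44] -> max=68
step 12: append 6 -> window=[44, 6] -> max=44
step 13: append 39 -> window=[6, 39] -> max=39
step 14: append 19 -> window=[39, 19] -> max=39
step 15: append 64 -> window=[19, 64] -> max=64
Recorded maximums: 59 63 63 48 48 69 69 66 68 68 44 39 39 64
Changes between consecutive maximums: 8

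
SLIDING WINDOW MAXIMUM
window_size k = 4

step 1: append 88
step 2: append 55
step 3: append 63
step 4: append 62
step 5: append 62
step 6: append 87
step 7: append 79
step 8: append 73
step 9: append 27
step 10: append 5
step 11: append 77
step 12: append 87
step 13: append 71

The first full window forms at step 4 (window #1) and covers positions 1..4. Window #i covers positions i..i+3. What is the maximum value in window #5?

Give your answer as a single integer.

Answer: 87

Derivation:
step 1: append 88 -> window=[88] (not full yet)
step 2: append 55 -> window=[88, 55] (not full yet)
step 3: append 63 -> window=[88, 55, 63] (not full yet)
step 4: append 62 -> window=[88, 55, 63, 62] -> max=88
step 5: append 62 -> window=[55, 63, 62, 62] -> max=63
step 6: append 87 -> window=[63, 62, 62, 87] -> max=87
step 7: append 79 -> window=[62, 62, 87, 79] -> max=87
step 8: append 73 -> window=[62, 87, 79, 73] -> max=87
Window #5 max = 87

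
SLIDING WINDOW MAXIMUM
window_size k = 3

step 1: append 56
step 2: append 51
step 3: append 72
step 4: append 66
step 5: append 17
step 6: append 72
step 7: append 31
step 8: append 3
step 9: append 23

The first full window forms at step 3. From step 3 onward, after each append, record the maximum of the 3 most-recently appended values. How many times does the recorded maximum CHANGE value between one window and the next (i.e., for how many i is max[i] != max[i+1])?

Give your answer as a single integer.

Answer: 1

Derivation:
step 1: append 56 -> window=[56] (not full yet)
step 2: append 51 -> window=[56, 51] (not full yet)
step 3: append 72 -> window=[56, 51, 72] -> max=72
step 4: append 66 -> window=[51, 72, 66] -> max=72
step 5: append 17 -> window=[72, 66, 17] -> max=72
step 6: append 72 -> window=[66, 17, 72] -> max=72
step 7: append 31 -> window=[17, 72, 31] -> max=72
step 8: append 3 -> window=[72, 31, 3] -> max=72
step 9: append 23 -> window=[31, 3, 23] -> max=31
Recorded maximums: 72 72 72 72 72 72 31
Changes between consecutive maximums: 1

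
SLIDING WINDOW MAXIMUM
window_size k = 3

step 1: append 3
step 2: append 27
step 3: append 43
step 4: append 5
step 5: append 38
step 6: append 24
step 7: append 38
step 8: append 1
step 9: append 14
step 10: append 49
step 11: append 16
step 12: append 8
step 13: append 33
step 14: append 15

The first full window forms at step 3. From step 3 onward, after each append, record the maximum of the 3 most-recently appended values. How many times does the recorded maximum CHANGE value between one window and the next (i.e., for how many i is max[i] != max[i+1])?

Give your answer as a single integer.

step 1: append 3 -> window=[3] (not full yet)
step 2: append 27 -> window=[3, 27] (not full yet)
step 3: append 43 -> window=[3, 27, 43] -> max=43
step 4: append 5 -> window=[27, 43, 5] -> max=43
step 5: append 38 -> window=[43, 5, 38] -> max=43
step 6: append 24 -> window=[5, 38, 24] -> max=38
step 7: append 38 -> window=[38, 24, 38] -> max=38
step 8: append 1 -> window=[24, 38, 1] -> max=38
step 9: append 14 -> window=[38, 1, 14] -> max=38
step 10: append 49 -> window=[1, 14, 49] -> max=49
step 11: append 16 -> window=[14, 49, 16] -> max=49
step 12: append 8 -> window=[49, 16, 8] -> max=49
step 13: append 33 -> window=[16, 8, 33] -> max=33
step 14: append 15 -> window=[8, 33, 15] -> max=33
Recorded maximums: 43 43 43 38 38 38 38 49 49 49 33 33
Changes between consecutive maximums: 3

Answer: 3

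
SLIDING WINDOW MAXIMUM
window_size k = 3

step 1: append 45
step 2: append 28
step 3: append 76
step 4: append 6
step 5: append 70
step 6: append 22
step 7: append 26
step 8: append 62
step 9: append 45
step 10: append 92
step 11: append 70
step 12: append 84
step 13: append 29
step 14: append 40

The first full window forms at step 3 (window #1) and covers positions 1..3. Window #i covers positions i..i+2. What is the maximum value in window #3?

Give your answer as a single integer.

Answer: 76

Derivation:
step 1: append 45 -> window=[45] (not full yet)
step 2: append 28 -> window=[45, 28] (not full yet)
step 3: append 76 -> window=[45, 28, 76] -> max=76
step 4: append 6 -> window=[28, 76, 6] -> max=76
step 5: append 70 -> window=[76, 6, 70] -> max=76
Window #3 max = 76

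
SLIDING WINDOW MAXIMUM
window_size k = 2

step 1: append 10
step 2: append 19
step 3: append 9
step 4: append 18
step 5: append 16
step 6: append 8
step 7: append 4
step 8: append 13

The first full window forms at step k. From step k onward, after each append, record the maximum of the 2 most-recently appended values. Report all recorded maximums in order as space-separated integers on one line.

Answer: 19 19 18 18 16 8 13

Derivation:
step 1: append 10 -> window=[10] (not full yet)
step 2: append 19 -> window=[10, 19] -> max=19
step 3: append 9 -> window=[19, 9] -> max=19
step 4: append 18 -> window=[9, 18] -> max=18
step 5: append 16 -> window=[18, 16] -> max=18
step 6: append 8 -> window=[16, 8] -> max=16
step 7: append 4 -> window=[8, 4] -> max=8
step 8: append 13 -> window=[4, 13] -> max=13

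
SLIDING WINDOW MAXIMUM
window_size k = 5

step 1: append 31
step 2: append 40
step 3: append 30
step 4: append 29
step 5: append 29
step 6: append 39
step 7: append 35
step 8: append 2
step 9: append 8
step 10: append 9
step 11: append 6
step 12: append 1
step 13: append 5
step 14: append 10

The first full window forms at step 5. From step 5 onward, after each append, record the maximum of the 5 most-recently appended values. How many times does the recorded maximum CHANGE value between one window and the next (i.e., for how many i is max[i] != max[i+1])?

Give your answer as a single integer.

Answer: 4

Derivation:
step 1: append 31 -> window=[31] (not full yet)
step 2: append 40 -> window=[31, 40] (not full yet)
step 3: append 30 -> window=[31, 40, 30] (not full yet)
step 4: append 29 -> window=[31, 40, 30, 29] (not full yet)
step 5: append 29 -> window=[31, 40, 30, 29, 29] -> max=40
step 6: append 39 -> window=[40, 30, 29, 29, 39] -> max=40
step 7: append 35 -> window=[30, 29, 29, 39, 35] -> max=39
step 8: append 2 -> window=[29, 29, 39, 35, 2] -> max=39
step 9: append 8 -> window=[29, 39, 35, 2, 8] -> max=39
step 10: append 9 -> window=[39, 35, 2, 8, 9] -> max=39
step 11: append 6 -> window=[35, 2, 8, 9, 6] -> max=35
step 12: append 1 -> window=[2, 8, 9, 6, 1] -> max=9
step 13: append 5 -> window=[8, 9, 6, 1, 5] -> max=9
step 14: append 10 -> window=[9, 6, 1, 5, 10] -> max=10
Recorded maximums: 40 40 39 39 39 39 35 9 9 10
Changes between consecutive maximums: 4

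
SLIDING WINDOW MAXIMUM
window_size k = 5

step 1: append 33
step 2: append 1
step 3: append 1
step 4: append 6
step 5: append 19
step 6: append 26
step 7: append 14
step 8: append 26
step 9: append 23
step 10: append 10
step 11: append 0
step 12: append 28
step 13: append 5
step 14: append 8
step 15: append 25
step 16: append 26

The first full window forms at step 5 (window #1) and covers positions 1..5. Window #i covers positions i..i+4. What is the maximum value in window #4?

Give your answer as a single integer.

step 1: append 33 -> window=[33] (not full yet)
step 2: append 1 -> window=[33, 1] (not full yet)
step 3: append 1 -> window=[33, 1, 1] (not full yet)
step 4: append 6 -> window=[33, 1, 1, 6] (not full yet)
step 5: append 19 -> window=[33, 1, 1, 6, 19] -> max=33
step 6: append 26 -> window=[1, 1, 6, 19, 26] -> max=26
step 7: append 14 -> window=[1, 6, 19, 26, 14] -> max=26
step 8: append 26 -> window=[6, 19, 26, 14, 26] -> max=26
Window #4 max = 26

Answer: 26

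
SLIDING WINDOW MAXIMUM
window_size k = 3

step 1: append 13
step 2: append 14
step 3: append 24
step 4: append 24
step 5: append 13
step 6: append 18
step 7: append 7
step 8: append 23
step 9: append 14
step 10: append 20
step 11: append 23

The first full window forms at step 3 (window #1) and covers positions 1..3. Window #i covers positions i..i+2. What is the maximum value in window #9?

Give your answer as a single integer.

step 1: append 13 -> window=[13] (not full yet)
step 2: append 14 -> window=[13, 14] (not full yet)
step 3: append 24 -> window=[13, 14, 24] -> max=24
step 4: append 24 -> window=[14, 24, 24] -> max=24
step 5: append 13 -> window=[24, 24, 13] -> max=24
step 6: append 18 -> window=[24, 13, 18] -> max=24
step 7: append 7 -> window=[13, 18, 7] -> max=18
step 8: append 23 -> window=[18, 7, 23] -> max=23
step 9: append 14 -> window=[7, 23, 14] -> max=23
step 10: append 20 -> window=[23, 14, 20] -> max=23
step 11: append 23 -> window=[14, 20, 23] -> max=23
Window #9 max = 23

Answer: 23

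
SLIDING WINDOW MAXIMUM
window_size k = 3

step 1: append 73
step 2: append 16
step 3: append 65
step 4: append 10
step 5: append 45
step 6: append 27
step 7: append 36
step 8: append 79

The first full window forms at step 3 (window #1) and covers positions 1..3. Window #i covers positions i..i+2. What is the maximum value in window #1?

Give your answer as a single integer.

step 1: append 73 -> window=[73] (not full yet)
step 2: append 16 -> window=[73, 16] (not full yet)
step 3: append 65 -> window=[73, 16, 65] -> max=73
Window #1 max = 73

Answer: 73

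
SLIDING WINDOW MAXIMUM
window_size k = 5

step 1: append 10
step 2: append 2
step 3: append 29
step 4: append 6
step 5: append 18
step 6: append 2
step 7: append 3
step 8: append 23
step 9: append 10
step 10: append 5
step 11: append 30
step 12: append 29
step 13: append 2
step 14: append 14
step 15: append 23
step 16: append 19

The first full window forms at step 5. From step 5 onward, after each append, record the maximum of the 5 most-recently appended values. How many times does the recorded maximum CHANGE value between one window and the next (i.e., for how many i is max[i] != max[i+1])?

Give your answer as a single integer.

step 1: append 10 -> window=[10] (not full yet)
step 2: append 2 -> window=[10, 2] (not full yet)
step 3: append 29 -> window=[10, 2, 29] (not full yet)
step 4: append 6 -> window=[10, 2, 29, 6] (not full yet)
step 5: append 18 -> window=[10, 2, 29, 6, 18] -> max=29
step 6: append 2 -> window=[2, 29, 6, 18, 2] -> max=29
step 7: append 3 -> window=[29, 6, 18, 2, 3] -> max=29
step 8: append 23 -> window=[6, 18, 2, 3, 23] -> max=23
step 9: append 10 -> window=[18, 2, 3, 23, 10] -> max=23
step 10: append 5 -> window=[2, 3, 23, 10, 5] -> max=23
step 11: append 30 -> window=[3, 23, 10, 5, 30] -> max=30
step 12: append 29 -> window=[23, 10, 5, 30, 29] -> max=30
step 13: append 2 -> window=[10, 5, 30, 29, 2] -> max=30
step 14: append 14 -> window=[5, 30, 29, 2, 14] -> max=30
step 15: append 23 -> window=[30, 29, 2, 14, 23] -> max=30
step 16: append 19 -> window=[29, 2, 14, 23, 19] -> max=29
Recorded maximums: 29 29 29 23 23 23 30 30 30 30 30 29
Changes between consecutive maximums: 3

Answer: 3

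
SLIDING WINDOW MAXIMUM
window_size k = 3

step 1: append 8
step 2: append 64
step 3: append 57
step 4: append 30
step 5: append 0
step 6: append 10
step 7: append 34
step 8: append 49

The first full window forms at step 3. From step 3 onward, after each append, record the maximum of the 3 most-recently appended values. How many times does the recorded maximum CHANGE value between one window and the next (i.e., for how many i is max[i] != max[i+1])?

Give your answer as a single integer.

step 1: append 8 -> window=[8] (not full yet)
step 2: append 64 -> window=[8, 64] (not full yet)
step 3: append 57 -> window=[8, 64, 57] -> max=64
step 4: append 30 -> window=[64, 57, 30] -> max=64
step 5: append 0 -> window=[57, 30, 0] -> max=57
step 6: append 10 -> window=[30, 0, 10] -> max=30
step 7: append 34 -> window=[0, 10, 34] -> max=34
step 8: append 49 -> window=[10, 34, 49] -> max=49
Recorded maximums: 64 64 57 30 34 49
Changes between consecutive maximums: 4

Answer: 4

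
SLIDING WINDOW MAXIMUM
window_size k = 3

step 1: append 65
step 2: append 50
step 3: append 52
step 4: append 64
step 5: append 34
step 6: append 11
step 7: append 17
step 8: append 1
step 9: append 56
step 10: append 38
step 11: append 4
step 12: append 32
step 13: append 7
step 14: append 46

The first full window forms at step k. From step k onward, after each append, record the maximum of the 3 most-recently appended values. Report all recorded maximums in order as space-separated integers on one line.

step 1: append 65 -> window=[65] (not full yet)
step 2: append 50 -> window=[65, 50] (not full yet)
step 3: append 52 -> window=[65, 50, 52] -> max=65
step 4: append 64 -> window=[50, 52, 64] -> max=64
step 5: append 34 -> window=[52, 64, 34] -> max=64
step 6: append 11 -> window=[64, 34, 11] -> max=64
step 7: append 17 -> window=[34, 11, 17] -> max=34
step 8: append 1 -> window=[11, 17, 1] -> max=17
step 9: append 56 -> window=[17, 1, 56] -> max=56
step 10: append 38 -> window=[1, 56, 38] -> max=56
step 11: append 4 -> window=[56, 38, 4] -> max=56
step 12: append 32 -> window=[38, 4, 32] -> max=38
step 13: append 7 -> window=[4, 32, 7] -> max=32
step 14: append 46 -> window=[32, 7, 46] -> max=46

Answer: 65 64 64 64 34 17 56 56 56 38 32 46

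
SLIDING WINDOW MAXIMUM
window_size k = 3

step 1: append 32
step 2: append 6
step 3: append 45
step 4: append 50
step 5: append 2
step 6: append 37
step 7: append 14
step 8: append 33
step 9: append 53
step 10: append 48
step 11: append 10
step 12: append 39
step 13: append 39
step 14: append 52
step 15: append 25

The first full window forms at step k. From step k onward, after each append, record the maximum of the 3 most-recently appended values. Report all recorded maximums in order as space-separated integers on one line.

step 1: append 32 -> window=[32] (not full yet)
step 2: append 6 -> window=[32, 6] (not full yet)
step 3: append 45 -> window=[32, 6, 45] -> max=45
step 4: append 50 -> window=[6, 45, 50] -> max=50
step 5: append 2 -> window=[45, 50, 2] -> max=50
step 6: append 37 -> window=[50, 2, 37] -> max=50
step 7: append 14 -> window=[2, 37, 14] -> max=37
step 8: append 33 -> window=[37, 14, 33] -> max=37
step 9: append 53 -> window=[14, 33, 53] -> max=53
step 10: append 48 -> window=[33, 53, 48] -> max=53
step 11: append 10 -> window=[53, 48, 10] -> max=53
step 12: append 39 -> window=[48, 10, 39] -> max=48
step 13: append 39 -> window=[10, 39, 39] -> max=39
step 14: append 52 -> window=[39, 39, 52] -> max=52
step 15: append 25 -> window=[39, 52, 25] -> max=52

Answer: 45 50 50 50 37 37 53 53 53 48 39 52 52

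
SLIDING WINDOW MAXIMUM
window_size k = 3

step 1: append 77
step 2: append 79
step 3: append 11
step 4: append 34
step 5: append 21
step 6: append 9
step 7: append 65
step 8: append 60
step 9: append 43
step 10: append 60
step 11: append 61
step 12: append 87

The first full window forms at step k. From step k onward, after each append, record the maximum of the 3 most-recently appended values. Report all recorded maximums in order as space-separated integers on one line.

step 1: append 77 -> window=[77] (not full yet)
step 2: append 79 -> window=[77, 79] (not full yet)
step 3: append 11 -> window=[77, 79, 11] -> max=79
step 4: append 34 -> window=[79, 11, 34] -> max=79
step 5: append 21 -> window=[11, 34, 21] -> max=34
step 6: append 9 -> window=[34, 21, 9] -> max=34
step 7: append 65 -> window=[21, 9, 65] -> max=65
step 8: append 60 -> window=[9, 65, 60] -> max=65
step 9: append 43 -> window=[65, 60, 43] -> max=65
step 10: append 60 -> window=[60, 43, 60] -> max=60
step 11: append 61 -> window=[43, 60, 61] -> max=61
step 12: append 87 -> window=[60, 61, 87] -> max=87

Answer: 79 79 34 34 65 65 65 60 61 87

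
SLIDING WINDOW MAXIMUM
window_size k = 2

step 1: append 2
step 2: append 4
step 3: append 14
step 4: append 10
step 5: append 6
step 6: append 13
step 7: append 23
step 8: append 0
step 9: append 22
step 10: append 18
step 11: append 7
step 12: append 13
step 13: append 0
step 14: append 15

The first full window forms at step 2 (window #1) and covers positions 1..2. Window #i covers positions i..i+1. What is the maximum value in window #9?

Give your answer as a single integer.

Answer: 22

Derivation:
step 1: append 2 -> window=[2] (not full yet)
step 2: append 4 -> window=[2, 4] -> max=4
step 3: append 14 -> window=[4, 14] -> max=14
step 4: append 10 -> window=[14, 10] -> max=14
step 5: append 6 -> window=[10, 6] -> max=10
step 6: append 13 -> window=[6, 13] -> max=13
step 7: append 23 -> window=[13, 23] -> max=23
step 8: append 0 -> window=[23, 0] -> max=23
step 9: append 22 -> window=[0, 22] -> max=22
step 10: append 18 -> window=[22, 18] -> max=22
Window #9 max = 22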